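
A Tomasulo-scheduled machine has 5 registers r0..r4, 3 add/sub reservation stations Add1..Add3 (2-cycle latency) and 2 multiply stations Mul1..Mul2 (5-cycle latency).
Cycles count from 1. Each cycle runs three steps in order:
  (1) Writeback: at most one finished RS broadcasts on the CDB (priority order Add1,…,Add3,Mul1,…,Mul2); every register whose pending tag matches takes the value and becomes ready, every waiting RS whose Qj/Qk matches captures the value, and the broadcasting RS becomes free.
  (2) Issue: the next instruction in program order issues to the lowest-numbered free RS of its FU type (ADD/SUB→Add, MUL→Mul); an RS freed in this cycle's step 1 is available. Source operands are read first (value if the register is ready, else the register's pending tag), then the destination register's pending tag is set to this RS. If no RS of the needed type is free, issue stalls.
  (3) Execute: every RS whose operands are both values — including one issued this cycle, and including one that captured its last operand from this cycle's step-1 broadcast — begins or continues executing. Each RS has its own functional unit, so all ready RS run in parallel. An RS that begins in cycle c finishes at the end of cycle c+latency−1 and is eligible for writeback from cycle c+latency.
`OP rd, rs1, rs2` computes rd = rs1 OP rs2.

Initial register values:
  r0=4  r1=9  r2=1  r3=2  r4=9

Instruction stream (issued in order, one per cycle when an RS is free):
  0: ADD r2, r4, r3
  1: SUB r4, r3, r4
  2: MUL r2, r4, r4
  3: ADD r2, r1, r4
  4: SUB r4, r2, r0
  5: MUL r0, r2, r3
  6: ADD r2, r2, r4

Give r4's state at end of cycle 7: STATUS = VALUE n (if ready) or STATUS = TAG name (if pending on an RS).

cycle 1: issue ADD r2<-Add1 // r0:4,r1:9,r2:Add1,r3:2,r4:9
cycle 2: issue SUB r4<-Add2 // r0:4,r1:9,r2:Add1,r3:2,r4:Add2
cycle 3: CDB Add1=11; issue MUL r2<-Mul1 // r0:4,r1:9,r2:Mul1,r3:2,r4:Add2
cycle 4: CDB Add2=-7; issue ADD r2<-Add1 // r0:4,r1:9,r2:Add1,r3:2,r4:-7
cycle 5: issue SUB r4<-Add2 // r0:4,r1:9,r2:Add1,r3:2,r4:Add2
cycle 6: CDB Add1=2; issue MUL r0<-Mul2 // r0:Mul2,r1:9,r2:2,r3:2,r4:Add2
cycle 7: issue ADD r2<-Add1 // r0:Mul2,r1:9,r2:Add1,r3:2,r4:Add2

STATUS = TAG Add2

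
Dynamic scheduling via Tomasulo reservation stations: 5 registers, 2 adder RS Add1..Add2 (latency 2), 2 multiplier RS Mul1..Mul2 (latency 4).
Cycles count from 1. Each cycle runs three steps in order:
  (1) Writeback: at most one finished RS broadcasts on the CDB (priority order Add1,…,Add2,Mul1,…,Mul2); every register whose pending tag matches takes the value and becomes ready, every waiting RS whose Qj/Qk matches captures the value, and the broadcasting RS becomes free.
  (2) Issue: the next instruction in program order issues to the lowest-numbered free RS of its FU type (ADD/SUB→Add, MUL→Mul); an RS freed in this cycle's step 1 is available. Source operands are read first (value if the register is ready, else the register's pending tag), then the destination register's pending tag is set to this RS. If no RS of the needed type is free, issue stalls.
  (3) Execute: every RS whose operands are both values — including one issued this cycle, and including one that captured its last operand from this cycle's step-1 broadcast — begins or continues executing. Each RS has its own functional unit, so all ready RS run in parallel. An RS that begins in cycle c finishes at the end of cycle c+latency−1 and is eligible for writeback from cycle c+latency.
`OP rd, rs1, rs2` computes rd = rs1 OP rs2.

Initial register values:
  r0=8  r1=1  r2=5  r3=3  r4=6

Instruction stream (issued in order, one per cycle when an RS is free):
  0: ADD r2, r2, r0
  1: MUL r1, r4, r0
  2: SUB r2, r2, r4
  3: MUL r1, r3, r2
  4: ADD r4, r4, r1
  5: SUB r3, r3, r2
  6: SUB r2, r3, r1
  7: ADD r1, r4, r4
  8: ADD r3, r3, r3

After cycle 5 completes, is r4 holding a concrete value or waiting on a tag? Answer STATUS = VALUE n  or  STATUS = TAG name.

  c1: issue ADD r2<-Add1  regs: r0:8,r1:1,r2:Add1,r3:3,r4:6
  c2: issue MUL r1<-Mul1  regs: r0:8,r1:Mul1,r2:Add1,r3:3,r4:6
  c3: CDB Add1=13; issue SUB r2<-Add1  regs: r0:8,r1:Mul1,r2:Add1,r3:3,r4:6
  c4: issue MUL r1<-Mul2  regs: r0:8,r1:Mul2,r2:Add1,r3:3,r4:6
  c5: CDB Add1=7; issue ADD r4<-Add1  regs: r0:8,r1:Mul2,r2:7,r3:3,r4:Add1

STATUS = TAG Add1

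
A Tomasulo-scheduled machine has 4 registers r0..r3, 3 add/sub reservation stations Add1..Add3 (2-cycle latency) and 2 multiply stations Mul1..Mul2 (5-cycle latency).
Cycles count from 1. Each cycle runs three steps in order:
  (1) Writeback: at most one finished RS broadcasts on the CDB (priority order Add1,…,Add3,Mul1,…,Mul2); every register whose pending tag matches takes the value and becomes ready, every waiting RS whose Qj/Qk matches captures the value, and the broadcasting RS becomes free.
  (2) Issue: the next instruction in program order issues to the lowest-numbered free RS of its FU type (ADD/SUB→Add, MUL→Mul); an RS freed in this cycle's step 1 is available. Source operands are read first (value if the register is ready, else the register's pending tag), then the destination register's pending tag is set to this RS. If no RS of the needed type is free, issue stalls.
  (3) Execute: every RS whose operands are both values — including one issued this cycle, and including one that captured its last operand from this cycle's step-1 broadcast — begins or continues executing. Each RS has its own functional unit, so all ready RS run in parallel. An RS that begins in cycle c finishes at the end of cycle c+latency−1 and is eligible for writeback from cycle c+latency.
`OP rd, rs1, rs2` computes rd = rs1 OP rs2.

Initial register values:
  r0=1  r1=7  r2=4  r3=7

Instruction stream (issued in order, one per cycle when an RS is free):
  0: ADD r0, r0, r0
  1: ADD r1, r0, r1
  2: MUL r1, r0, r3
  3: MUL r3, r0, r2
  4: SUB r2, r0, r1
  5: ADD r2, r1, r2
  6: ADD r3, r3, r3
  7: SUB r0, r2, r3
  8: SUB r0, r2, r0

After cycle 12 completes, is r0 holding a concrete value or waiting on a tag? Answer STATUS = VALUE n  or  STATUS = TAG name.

STATUS = TAG Add3

  c1: issue ADD r0<-Add1  regs: r0:Add1,r1:7,r2:4,r3:7
  c2: issue ADD r1<-Add2  regs: r0:Add1,r1:Add2,r2:4,r3:7
  c3: CDB Add1=2; issue MUL r1<-Mul1  regs: r0:2,r1:Mul1,r2:4,r3:7
  c4: issue MUL r3<-Mul2  regs: r0:2,r1:Mul1,r2:4,r3:Mul2
  c5: CDB Add2=9; issue SUB r2<-Add1  regs: r0:2,r1:Mul1,r2:Add1,r3:Mul2
  c6: issue ADD r2<-Add2  regs: r0:2,r1:Mul1,r2:Add2,r3:Mul2
  c7: issue ADD r3<-Add3  regs: r0:2,r1:Mul1,r2:Add2,r3:Add3
  c8: CDB Mul1=14; stall  regs: r0:2,r1:14,r2:Add2,r3:Add3
  c9: CDB Mul2=8; stall  regs: r0:2,r1:14,r2:Add2,r3:Add3
  c10: CDB Add1=-12; issue SUB r0<-Add1  regs: r0:Add1,r1:14,r2:Add2,r3:Add3
  c11: CDB Add3=16; issue SUB r0<-Add3  regs: r0:Add3,r1:14,r2:Add2,r3:16
  c12: CDB Add2=2  regs: r0:Add3,r1:14,r2:2,r3:16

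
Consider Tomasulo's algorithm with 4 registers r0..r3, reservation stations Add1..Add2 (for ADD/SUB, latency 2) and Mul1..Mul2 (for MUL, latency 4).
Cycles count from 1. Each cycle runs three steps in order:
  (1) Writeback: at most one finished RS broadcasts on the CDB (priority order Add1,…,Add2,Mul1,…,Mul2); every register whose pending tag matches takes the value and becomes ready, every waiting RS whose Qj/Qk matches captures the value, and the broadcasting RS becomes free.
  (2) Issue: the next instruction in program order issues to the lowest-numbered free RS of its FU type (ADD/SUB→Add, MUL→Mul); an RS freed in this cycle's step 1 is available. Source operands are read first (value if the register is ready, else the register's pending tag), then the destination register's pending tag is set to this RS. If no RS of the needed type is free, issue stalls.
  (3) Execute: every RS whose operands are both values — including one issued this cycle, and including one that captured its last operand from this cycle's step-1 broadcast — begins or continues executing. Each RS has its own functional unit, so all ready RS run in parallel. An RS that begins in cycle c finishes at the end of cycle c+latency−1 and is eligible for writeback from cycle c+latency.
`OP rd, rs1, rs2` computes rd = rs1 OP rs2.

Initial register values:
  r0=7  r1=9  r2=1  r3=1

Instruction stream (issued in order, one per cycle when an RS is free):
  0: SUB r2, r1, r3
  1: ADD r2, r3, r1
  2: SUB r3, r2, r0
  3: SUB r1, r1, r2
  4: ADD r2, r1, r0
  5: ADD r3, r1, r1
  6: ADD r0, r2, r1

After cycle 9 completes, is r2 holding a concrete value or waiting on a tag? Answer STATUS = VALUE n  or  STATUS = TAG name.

cycle 1: issue SUB r2<-Add1 // r0:7,r1:9,r2:Add1,r3:1
cycle 2: issue ADD r2<-Add2 // r0:7,r1:9,r2:Add2,r3:1
cycle 3: CDB Add1=8; issue SUB r3<-Add1 // r0:7,r1:9,r2:Add2,r3:Add1
cycle 4: CDB Add2=10; issue SUB r1<-Add2 // r0:7,r1:Add2,r2:10,r3:Add1
cycle 5: stall // r0:7,r1:Add2,r2:10,r3:Add1
cycle 6: CDB Add1=3; issue ADD r2<-Add1 // r0:7,r1:Add2,r2:Add1,r3:3
cycle 7: CDB Add2=-1; issue ADD r3<-Add2 // r0:7,r1:-1,r2:Add1,r3:Add2
cycle 8: stall // r0:7,r1:-1,r2:Add1,r3:Add2
cycle 9: CDB Add1=6; issue ADD r0<-Add1 // r0:Add1,r1:-1,r2:6,r3:Add2

STATUS = VALUE 6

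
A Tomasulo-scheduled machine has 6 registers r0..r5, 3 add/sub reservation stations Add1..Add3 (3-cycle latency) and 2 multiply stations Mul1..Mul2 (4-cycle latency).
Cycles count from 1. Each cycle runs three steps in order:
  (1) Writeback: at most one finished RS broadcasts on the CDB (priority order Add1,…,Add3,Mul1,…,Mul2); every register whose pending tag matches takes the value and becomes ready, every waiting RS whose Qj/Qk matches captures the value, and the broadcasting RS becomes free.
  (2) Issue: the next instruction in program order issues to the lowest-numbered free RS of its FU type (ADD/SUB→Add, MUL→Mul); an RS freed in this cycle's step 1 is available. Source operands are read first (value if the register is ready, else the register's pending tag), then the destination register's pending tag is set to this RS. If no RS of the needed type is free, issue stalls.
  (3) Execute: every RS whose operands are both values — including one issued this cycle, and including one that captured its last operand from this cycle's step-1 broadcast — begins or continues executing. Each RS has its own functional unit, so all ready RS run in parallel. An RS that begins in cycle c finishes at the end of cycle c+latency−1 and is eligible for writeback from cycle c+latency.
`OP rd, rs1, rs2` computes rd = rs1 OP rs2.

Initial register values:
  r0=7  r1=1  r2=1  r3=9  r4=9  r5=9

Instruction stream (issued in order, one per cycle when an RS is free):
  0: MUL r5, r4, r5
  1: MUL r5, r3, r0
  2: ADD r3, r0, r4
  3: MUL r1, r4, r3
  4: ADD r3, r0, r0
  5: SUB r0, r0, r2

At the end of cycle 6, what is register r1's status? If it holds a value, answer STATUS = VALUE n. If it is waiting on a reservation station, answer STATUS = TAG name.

STATUS = TAG Mul1

  c1: issue MUL r5<-Mul1  regs: r0:7,r1:1,r2:1,r3:9,r4:9,r5:Mul1
  c2: issue MUL r5<-Mul2  regs: r0:7,r1:1,r2:1,r3:9,r4:9,r5:Mul2
  c3: issue ADD r3<-Add1  regs: r0:7,r1:1,r2:1,r3:Add1,r4:9,r5:Mul2
  c4: stall  regs: r0:7,r1:1,r2:1,r3:Add1,r4:9,r5:Mul2
  c5: CDB Mul1=81; issue MUL r1<-Mul1  regs: r0:7,r1:Mul1,r2:1,r3:Add1,r4:9,r5:Mul2
  c6: CDB Add1=16; issue ADD r3<-Add1  regs: r0:7,r1:Mul1,r2:1,r3:Add1,r4:9,r5:Mul2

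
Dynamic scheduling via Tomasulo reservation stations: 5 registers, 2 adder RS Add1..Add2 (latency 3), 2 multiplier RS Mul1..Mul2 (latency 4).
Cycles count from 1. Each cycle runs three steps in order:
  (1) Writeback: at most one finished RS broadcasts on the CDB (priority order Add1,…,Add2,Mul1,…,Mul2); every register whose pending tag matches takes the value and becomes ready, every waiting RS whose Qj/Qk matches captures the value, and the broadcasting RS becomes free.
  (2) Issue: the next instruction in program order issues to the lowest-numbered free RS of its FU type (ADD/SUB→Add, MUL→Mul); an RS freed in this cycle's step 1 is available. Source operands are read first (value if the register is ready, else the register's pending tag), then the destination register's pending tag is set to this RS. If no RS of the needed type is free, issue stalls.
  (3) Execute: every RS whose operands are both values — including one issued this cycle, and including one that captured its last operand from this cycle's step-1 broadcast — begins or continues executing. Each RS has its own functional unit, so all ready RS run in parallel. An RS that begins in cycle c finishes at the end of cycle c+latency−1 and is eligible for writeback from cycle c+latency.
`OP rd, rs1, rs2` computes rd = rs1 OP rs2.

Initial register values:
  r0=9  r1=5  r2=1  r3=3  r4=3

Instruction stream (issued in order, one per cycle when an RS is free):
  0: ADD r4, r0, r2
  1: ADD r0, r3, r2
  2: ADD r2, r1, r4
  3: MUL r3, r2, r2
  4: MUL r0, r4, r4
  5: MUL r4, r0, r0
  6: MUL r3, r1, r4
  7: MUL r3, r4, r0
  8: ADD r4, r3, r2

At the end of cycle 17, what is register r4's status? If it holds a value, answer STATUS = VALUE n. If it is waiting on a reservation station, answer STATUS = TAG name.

STATUS = TAG Add1

c1: issue ADD r4<-Add1 | r0:9,r1:5,r2:1,r3:3,r4:Add1
c2: issue ADD r0<-Add2 | r0:Add2,r1:5,r2:1,r3:3,r4:Add1
c3: stall | r0:Add2,r1:5,r2:1,r3:3,r4:Add1
c4: CDB Add1=10; issue ADD r2<-Add1 | r0:Add2,r1:5,r2:Add1,r3:3,r4:10
c5: CDB Add2=4; issue MUL r3<-Mul1 | r0:4,r1:5,r2:Add1,r3:Mul1,r4:10
c6: issue MUL r0<-Mul2 | r0:Mul2,r1:5,r2:Add1,r3:Mul1,r4:10
c7: CDB Add1=15; stall | r0:Mul2,r1:5,r2:15,r3:Mul1,r4:10
c8: stall | r0:Mul2,r1:5,r2:15,r3:Mul1,r4:10
c9: stall | r0:Mul2,r1:5,r2:15,r3:Mul1,r4:10
c10: CDB Mul2=100; issue MUL r4<-Mul2 | r0:100,r1:5,r2:15,r3:Mul1,r4:Mul2
c11: CDB Mul1=225; issue MUL r3<-Mul1 | r0:100,r1:5,r2:15,r3:Mul1,r4:Mul2
c12: stall | r0:100,r1:5,r2:15,r3:Mul1,r4:Mul2
c13: stall | r0:100,r1:5,r2:15,r3:Mul1,r4:Mul2
c14: CDB Mul2=10000; issue MUL r3<-Mul2 | r0:100,r1:5,r2:15,r3:Mul2,r4:10000
c15: issue ADD r4<-Add1 | r0:100,r1:5,r2:15,r3:Mul2,r4:Add1
c16: - | r0:100,r1:5,r2:15,r3:Mul2,r4:Add1
c17: - | r0:100,r1:5,r2:15,r3:Mul2,r4:Add1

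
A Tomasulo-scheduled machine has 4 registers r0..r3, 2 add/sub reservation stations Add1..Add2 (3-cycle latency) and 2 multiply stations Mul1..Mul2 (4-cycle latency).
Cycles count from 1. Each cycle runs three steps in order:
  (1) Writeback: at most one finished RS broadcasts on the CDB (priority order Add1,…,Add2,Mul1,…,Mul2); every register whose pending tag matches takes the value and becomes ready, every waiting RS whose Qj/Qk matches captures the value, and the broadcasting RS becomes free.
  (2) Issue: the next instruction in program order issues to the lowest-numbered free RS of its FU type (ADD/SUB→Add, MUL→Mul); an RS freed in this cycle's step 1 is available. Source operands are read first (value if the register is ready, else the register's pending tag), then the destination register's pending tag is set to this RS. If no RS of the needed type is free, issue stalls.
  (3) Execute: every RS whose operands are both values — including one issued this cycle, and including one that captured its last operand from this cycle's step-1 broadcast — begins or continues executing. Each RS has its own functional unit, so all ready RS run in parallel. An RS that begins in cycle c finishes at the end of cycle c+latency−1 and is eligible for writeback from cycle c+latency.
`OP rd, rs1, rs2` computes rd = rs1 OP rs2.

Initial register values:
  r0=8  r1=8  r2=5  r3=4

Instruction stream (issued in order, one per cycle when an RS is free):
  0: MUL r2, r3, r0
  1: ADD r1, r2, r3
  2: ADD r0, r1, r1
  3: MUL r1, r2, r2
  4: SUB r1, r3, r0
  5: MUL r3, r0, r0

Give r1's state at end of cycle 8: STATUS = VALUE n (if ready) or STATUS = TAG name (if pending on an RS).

STATUS = TAG Add1

cycle 1: issue MUL r2<-Mul1 // r0:8,r1:8,r2:Mul1,r3:4
cycle 2: issue ADD r1<-Add1 // r0:8,r1:Add1,r2:Mul1,r3:4
cycle 3: issue ADD r0<-Add2 // r0:Add2,r1:Add1,r2:Mul1,r3:4
cycle 4: issue MUL r1<-Mul2 // r0:Add2,r1:Mul2,r2:Mul1,r3:4
cycle 5: CDB Mul1=32; stall // r0:Add2,r1:Mul2,r2:32,r3:4
cycle 6: stall // r0:Add2,r1:Mul2,r2:32,r3:4
cycle 7: stall // r0:Add2,r1:Mul2,r2:32,r3:4
cycle 8: CDB Add1=36; issue SUB r1<-Add1 // r0:Add2,r1:Add1,r2:32,r3:4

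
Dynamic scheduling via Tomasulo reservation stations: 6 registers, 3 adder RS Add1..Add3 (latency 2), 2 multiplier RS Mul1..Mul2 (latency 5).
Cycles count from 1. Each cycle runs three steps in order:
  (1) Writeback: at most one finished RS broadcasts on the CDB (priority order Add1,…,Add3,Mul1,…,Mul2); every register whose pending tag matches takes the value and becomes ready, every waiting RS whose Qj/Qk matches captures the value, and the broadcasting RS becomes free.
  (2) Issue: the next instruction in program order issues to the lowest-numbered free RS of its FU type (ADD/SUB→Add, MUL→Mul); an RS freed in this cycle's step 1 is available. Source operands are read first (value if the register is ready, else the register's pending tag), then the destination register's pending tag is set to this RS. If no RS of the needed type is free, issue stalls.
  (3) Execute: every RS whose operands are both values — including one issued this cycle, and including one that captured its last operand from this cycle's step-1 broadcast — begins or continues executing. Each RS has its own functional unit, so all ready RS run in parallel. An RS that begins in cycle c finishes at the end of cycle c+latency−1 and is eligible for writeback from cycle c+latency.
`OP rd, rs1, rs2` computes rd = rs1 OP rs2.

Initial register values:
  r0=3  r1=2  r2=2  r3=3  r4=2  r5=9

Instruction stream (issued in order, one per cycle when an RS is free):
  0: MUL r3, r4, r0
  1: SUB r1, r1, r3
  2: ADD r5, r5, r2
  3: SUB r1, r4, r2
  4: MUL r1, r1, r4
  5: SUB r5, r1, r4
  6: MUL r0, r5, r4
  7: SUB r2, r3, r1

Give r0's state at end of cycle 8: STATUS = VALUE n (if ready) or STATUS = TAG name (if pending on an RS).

  c1: issue MUL r3<-Mul1  regs: r0:3,r1:2,r2:2,r3:Mul1,r4:2,r5:9
  c2: issue SUB r1<-Add1  regs: r0:3,r1:Add1,r2:2,r3:Mul1,r4:2,r5:9
  c3: issue ADD r5<-Add2  regs: r0:3,r1:Add1,r2:2,r3:Mul1,r4:2,r5:Add2
  c4: issue SUB r1<-Add3  regs: r0:3,r1:Add3,r2:2,r3:Mul1,r4:2,r5:Add2
  c5: CDB Add2=11; issue MUL r1<-Mul2  regs: r0:3,r1:Mul2,r2:2,r3:Mul1,r4:2,r5:11
  c6: CDB Add3=0; issue SUB r5<-Add2  regs: r0:3,r1:Mul2,r2:2,r3:Mul1,r4:2,r5:Add2
  c7: CDB Mul1=6; issue MUL r0<-Mul1  regs: r0:Mul1,r1:Mul2,r2:2,r3:6,r4:2,r5:Add2
  c8: issue SUB r2<-Add3  regs: r0:Mul1,r1:Mul2,r2:Add3,r3:6,r4:2,r5:Add2

STATUS = TAG Mul1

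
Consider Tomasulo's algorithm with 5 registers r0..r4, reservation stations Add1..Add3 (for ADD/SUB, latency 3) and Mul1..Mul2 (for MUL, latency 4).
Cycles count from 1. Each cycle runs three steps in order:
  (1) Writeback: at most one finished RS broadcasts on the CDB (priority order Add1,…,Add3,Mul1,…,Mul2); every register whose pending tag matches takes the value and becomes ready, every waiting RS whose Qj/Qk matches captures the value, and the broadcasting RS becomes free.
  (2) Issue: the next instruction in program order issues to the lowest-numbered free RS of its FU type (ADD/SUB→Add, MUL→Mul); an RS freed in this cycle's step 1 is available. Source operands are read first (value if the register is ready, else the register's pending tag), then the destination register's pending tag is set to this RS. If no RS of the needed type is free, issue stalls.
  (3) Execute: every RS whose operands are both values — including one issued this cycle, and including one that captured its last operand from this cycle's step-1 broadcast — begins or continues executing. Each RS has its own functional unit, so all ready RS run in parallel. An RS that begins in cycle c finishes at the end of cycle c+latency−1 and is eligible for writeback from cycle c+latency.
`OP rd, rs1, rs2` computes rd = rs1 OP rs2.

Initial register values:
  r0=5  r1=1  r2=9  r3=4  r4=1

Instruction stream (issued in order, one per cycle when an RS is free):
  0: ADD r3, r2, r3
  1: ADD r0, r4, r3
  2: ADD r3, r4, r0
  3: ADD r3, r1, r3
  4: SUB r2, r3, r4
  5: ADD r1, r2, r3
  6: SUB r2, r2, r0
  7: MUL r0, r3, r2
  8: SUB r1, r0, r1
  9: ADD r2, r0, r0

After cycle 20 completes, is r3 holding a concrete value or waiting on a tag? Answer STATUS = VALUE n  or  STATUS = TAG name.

cycle 1: issue ADD r3<-Add1 // r0:5,r1:1,r2:9,r3:Add1,r4:1
cycle 2: issue ADD r0<-Add2 // r0:Add2,r1:1,r2:9,r3:Add1,r4:1
cycle 3: issue ADD r3<-Add3 // r0:Add2,r1:1,r2:9,r3:Add3,r4:1
cycle 4: CDB Add1=13; issue ADD r3<-Add1 // r0:Add2,r1:1,r2:9,r3:Add1,r4:1
cycle 5: stall // r0:Add2,r1:1,r2:9,r3:Add1,r4:1
cycle 6: stall // r0:Add2,r1:1,r2:9,r3:Add1,r4:1
cycle 7: CDB Add2=14; issue SUB r2<-Add2 // r0:14,r1:1,r2:Add2,r3:Add1,r4:1
cycle 8: stall // r0:14,r1:1,r2:Add2,r3:Add1,r4:1
cycle 9: stall // r0:14,r1:1,r2:Add2,r3:Add1,r4:1
cycle 10: CDB Add3=15; issue ADD r1<-Add3 // r0:14,r1:Add3,r2:Add2,r3:Add1,r4:1
cycle 11: stall // r0:14,r1:Add3,r2:Add2,r3:Add1,r4:1
cycle 12: stall // r0:14,r1:Add3,r2:Add2,r3:Add1,r4:1
cycle 13: CDB Add1=16; issue SUB r2<-Add1 // r0:14,r1:Add3,r2:Add1,r3:16,r4:1
cycle 14: issue MUL r0<-Mul1 // r0:Mul1,r1:Add3,r2:Add1,r3:16,r4:1
cycle 15: stall // r0:Mul1,r1:Add3,r2:Add1,r3:16,r4:1
cycle 16: CDB Add2=15; issue SUB r1<-Add2 // r0:Mul1,r1:Add2,r2:Add1,r3:16,r4:1
cycle 17: stall // r0:Mul1,r1:Add2,r2:Add1,r3:16,r4:1
cycle 18: stall // r0:Mul1,r1:Add2,r2:Add1,r3:16,r4:1
cycle 19: CDB Add1=1; issue ADD r2<-Add1 // r0:Mul1,r1:Add2,r2:Add1,r3:16,r4:1
cycle 20: CDB Add3=31 // r0:Mul1,r1:Add2,r2:Add1,r3:16,r4:1

STATUS = VALUE 16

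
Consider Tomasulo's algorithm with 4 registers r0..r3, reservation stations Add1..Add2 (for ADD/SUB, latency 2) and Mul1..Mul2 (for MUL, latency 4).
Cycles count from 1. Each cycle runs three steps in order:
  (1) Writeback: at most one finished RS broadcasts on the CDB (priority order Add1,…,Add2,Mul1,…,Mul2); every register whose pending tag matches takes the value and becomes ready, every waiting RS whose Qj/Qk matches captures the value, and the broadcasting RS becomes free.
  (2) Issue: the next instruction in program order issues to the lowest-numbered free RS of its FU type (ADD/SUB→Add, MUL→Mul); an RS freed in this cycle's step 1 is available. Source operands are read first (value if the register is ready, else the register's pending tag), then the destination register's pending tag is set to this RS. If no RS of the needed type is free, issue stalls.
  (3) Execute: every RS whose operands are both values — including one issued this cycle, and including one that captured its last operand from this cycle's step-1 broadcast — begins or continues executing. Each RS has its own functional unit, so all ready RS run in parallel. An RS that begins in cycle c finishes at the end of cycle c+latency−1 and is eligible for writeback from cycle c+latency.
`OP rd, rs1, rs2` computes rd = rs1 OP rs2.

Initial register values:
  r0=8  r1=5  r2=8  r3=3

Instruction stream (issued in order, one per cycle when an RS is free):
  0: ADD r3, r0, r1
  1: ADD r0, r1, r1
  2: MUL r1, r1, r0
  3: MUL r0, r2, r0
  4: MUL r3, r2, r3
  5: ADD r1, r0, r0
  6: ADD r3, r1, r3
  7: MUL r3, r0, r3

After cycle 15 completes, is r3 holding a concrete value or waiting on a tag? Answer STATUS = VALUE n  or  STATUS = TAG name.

c1: issue ADD r3<-Add1 | r0:8,r1:5,r2:8,r3:Add1
c2: issue ADD r0<-Add2 | r0:Add2,r1:5,r2:8,r3:Add1
c3: CDB Add1=13; issue MUL r1<-Mul1 | r0:Add2,r1:Mul1,r2:8,r3:13
c4: CDB Add2=10; issue MUL r0<-Mul2 | r0:Mul2,r1:Mul1,r2:8,r3:13
c5: stall | r0:Mul2,r1:Mul1,r2:8,r3:13
c6: stall | r0:Mul2,r1:Mul1,r2:8,r3:13
c7: stall | r0:Mul2,r1:Mul1,r2:8,r3:13
c8: CDB Mul1=50; issue MUL r3<-Mul1 | r0:Mul2,r1:50,r2:8,r3:Mul1
c9: CDB Mul2=80; issue ADD r1<-Add1 | r0:80,r1:Add1,r2:8,r3:Mul1
c10: issue ADD r3<-Add2 | r0:80,r1:Add1,r2:8,r3:Add2
c11: CDB Add1=160; issue MUL r3<-Mul2 | r0:80,r1:160,r2:8,r3:Mul2
c12: CDB Mul1=104 | r0:80,r1:160,r2:8,r3:Mul2
c13: - | r0:80,r1:160,r2:8,r3:Mul2
c14: CDB Add2=264 | r0:80,r1:160,r2:8,r3:Mul2
c15: - | r0:80,r1:160,r2:8,r3:Mul2

STATUS = TAG Mul2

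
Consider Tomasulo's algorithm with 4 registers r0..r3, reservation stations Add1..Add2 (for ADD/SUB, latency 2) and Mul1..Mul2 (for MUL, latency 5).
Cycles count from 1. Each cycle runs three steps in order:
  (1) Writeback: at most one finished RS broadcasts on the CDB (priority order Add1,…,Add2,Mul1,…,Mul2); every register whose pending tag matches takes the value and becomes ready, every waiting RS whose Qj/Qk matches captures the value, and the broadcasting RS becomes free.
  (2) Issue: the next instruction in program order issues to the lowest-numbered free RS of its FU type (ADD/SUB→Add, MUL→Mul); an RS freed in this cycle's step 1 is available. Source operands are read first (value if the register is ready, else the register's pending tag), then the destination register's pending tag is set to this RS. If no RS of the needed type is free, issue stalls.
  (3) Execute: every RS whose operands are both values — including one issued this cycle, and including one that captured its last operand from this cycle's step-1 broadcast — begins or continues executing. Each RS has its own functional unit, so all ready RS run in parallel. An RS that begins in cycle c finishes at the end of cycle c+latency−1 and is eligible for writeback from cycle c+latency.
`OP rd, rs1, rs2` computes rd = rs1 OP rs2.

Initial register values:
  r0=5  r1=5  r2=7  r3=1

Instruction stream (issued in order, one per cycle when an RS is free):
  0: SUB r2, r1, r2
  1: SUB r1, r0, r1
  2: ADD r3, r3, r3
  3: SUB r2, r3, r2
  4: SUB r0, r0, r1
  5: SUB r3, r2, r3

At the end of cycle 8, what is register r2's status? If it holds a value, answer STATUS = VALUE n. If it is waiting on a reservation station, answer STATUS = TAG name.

STATUS = VALUE 4

cycle 1: issue SUB r2<-Add1 // r0:5,r1:5,r2:Add1,r3:1
cycle 2: issue SUB r1<-Add2 // r0:5,r1:Add2,r2:Add1,r3:1
cycle 3: CDB Add1=-2; issue ADD r3<-Add1 // r0:5,r1:Add2,r2:-2,r3:Add1
cycle 4: CDB Add2=0; issue SUB r2<-Add2 // r0:5,r1:0,r2:Add2,r3:Add1
cycle 5: CDB Add1=2; issue SUB r0<-Add1 // r0:Add1,r1:0,r2:Add2,r3:2
cycle 6: stall // r0:Add1,r1:0,r2:Add2,r3:2
cycle 7: CDB Add1=5; issue SUB r3<-Add1 // r0:5,r1:0,r2:Add2,r3:Add1
cycle 8: CDB Add2=4 // r0:5,r1:0,r2:4,r3:Add1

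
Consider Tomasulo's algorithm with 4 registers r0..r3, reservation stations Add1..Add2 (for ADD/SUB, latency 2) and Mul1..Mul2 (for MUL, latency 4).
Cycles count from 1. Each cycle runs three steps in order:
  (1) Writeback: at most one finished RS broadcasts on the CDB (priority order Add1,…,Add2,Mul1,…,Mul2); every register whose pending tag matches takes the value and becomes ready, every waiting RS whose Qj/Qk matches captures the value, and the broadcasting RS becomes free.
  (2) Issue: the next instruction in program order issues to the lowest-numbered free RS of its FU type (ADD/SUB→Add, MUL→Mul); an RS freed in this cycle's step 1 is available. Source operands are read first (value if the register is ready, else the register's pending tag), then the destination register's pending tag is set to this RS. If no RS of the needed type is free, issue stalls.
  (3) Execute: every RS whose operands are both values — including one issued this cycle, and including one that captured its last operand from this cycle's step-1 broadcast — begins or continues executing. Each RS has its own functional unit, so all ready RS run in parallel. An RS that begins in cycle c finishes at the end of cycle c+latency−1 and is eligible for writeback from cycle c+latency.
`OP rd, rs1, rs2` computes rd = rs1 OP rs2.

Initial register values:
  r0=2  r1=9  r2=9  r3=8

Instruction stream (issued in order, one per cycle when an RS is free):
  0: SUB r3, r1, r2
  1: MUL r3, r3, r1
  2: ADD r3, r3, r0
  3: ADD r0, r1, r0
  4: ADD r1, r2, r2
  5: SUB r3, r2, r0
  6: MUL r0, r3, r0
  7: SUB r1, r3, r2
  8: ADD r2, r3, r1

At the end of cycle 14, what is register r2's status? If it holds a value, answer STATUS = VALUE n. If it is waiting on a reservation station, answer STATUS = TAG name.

  c1: issue SUB r3<-Add1  regs: r0:2,r1:9,r2:9,r3:Add1
  c2: issue MUL r3<-Mul1  regs: r0:2,r1:9,r2:9,r3:Mul1
  c3: CDB Add1=0; issue ADD r3<-Add1  regs: r0:2,r1:9,r2:9,r3:Add1
  c4: issue ADD r0<-Add2  regs: r0:Add2,r1:9,r2:9,r3:Add1
  c5: stall  regs: r0:Add2,r1:9,r2:9,r3:Add1
  c6: CDB Add2=11; issue ADD r1<-Add2  regs: r0:11,r1:Add2,r2:9,r3:Add1
  c7: CDB Mul1=0; stall  regs: r0:11,r1:Add2,r2:9,r3:Add1
  c8: CDB Add2=18; issue SUB r3<-Add2  regs: r0:11,r1:18,r2:9,r3:Add2
  c9: CDB Add1=2; issue MUL r0<-Mul1  regs: r0:Mul1,r1:18,r2:9,r3:Add2
  c10: CDB Add2=-2; issue SUB r1<-Add1  regs: r0:Mul1,r1:Add1,r2:9,r3:-2
  c11: issue ADD r2<-Add2  regs: r0:Mul1,r1:Add1,r2:Add2,r3:-2
  c12: CDB Add1=-11  regs: r0:Mul1,r1:-11,r2:Add2,r3:-2
  c13: -  regs: r0:Mul1,r1:-11,r2:Add2,r3:-2
  c14: CDB Add2=-13  regs: r0:Mul1,r1:-11,r2:-13,r3:-2

STATUS = VALUE -13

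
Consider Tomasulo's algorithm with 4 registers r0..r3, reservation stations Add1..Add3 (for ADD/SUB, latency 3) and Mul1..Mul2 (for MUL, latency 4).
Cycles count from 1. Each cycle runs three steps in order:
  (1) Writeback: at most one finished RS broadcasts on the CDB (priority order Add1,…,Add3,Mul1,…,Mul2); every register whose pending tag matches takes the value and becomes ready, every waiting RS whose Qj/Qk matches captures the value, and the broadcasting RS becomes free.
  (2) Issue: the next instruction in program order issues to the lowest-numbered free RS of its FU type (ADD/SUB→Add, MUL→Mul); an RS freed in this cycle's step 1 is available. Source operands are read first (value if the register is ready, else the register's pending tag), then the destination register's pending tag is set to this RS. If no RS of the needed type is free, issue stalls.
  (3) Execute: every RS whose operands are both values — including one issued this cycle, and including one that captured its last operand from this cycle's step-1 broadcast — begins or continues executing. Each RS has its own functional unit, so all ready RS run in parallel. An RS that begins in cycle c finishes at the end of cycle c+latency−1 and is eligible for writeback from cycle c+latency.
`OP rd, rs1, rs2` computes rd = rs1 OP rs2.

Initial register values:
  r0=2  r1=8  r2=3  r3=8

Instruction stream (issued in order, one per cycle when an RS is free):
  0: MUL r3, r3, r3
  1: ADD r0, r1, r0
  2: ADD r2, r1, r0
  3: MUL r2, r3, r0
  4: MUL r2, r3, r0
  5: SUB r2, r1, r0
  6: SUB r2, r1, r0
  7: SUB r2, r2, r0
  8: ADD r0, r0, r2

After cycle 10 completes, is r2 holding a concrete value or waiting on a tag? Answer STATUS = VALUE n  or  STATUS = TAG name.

c1: issue MUL r3<-Mul1 | r0:2,r1:8,r2:3,r3:Mul1
c2: issue ADD r0<-Add1 | r0:Add1,r1:8,r2:3,r3:Mul1
c3: issue ADD r2<-Add2 | r0:Add1,r1:8,r2:Add2,r3:Mul1
c4: issue MUL r2<-Mul2 | r0:Add1,r1:8,r2:Mul2,r3:Mul1
c5: CDB Add1=10; stall | r0:10,r1:8,r2:Mul2,r3:Mul1
c6: CDB Mul1=64; issue MUL r2<-Mul1 | r0:10,r1:8,r2:Mul1,r3:64
c7: issue SUB r2<-Add1 | r0:10,r1:8,r2:Add1,r3:64
c8: CDB Add2=18; issue SUB r2<-Add2 | r0:10,r1:8,r2:Add2,r3:64
c9: issue SUB r2<-Add3 | r0:10,r1:8,r2:Add3,r3:64
c10: CDB Add1=-2; issue ADD r0<-Add1 | r0:Add1,r1:8,r2:Add3,r3:64

STATUS = TAG Add3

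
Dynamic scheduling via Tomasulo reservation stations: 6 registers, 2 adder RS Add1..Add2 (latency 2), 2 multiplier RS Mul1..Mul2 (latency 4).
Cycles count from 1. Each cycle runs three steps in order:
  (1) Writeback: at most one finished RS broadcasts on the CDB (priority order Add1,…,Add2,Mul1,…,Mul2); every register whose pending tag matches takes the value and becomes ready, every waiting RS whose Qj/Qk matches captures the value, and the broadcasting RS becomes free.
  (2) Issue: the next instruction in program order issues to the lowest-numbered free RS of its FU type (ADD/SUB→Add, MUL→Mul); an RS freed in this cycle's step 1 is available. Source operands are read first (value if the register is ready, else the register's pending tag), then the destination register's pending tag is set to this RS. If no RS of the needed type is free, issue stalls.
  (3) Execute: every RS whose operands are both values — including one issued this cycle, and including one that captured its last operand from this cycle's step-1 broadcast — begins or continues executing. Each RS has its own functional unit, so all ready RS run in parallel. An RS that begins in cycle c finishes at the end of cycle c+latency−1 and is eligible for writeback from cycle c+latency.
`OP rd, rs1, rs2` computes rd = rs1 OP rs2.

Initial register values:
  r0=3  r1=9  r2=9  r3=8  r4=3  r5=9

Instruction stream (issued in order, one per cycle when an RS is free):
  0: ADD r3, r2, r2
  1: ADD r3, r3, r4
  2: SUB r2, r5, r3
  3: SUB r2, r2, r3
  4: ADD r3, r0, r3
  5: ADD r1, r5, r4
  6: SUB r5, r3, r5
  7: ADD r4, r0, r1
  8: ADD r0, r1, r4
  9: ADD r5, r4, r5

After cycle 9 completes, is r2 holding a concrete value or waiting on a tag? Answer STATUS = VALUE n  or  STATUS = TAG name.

c1: issue ADD r3<-Add1 | r0:3,r1:9,r2:9,r3:Add1,r4:3,r5:9
c2: issue ADD r3<-Add2 | r0:3,r1:9,r2:9,r3:Add2,r4:3,r5:9
c3: CDB Add1=18; issue SUB r2<-Add1 | r0:3,r1:9,r2:Add1,r3:Add2,r4:3,r5:9
c4: stall | r0:3,r1:9,r2:Add1,r3:Add2,r4:3,r5:9
c5: CDB Add2=21; issue SUB r2<-Add2 | r0:3,r1:9,r2:Add2,r3:21,r4:3,r5:9
c6: stall | r0:3,r1:9,r2:Add2,r3:21,r4:3,r5:9
c7: CDB Add1=-12; issue ADD r3<-Add1 | r0:3,r1:9,r2:Add2,r3:Add1,r4:3,r5:9
c8: stall | r0:3,r1:9,r2:Add2,r3:Add1,r4:3,r5:9
c9: CDB Add1=24; issue ADD r1<-Add1 | r0:3,r1:Add1,r2:Add2,r3:24,r4:3,r5:9

STATUS = TAG Add2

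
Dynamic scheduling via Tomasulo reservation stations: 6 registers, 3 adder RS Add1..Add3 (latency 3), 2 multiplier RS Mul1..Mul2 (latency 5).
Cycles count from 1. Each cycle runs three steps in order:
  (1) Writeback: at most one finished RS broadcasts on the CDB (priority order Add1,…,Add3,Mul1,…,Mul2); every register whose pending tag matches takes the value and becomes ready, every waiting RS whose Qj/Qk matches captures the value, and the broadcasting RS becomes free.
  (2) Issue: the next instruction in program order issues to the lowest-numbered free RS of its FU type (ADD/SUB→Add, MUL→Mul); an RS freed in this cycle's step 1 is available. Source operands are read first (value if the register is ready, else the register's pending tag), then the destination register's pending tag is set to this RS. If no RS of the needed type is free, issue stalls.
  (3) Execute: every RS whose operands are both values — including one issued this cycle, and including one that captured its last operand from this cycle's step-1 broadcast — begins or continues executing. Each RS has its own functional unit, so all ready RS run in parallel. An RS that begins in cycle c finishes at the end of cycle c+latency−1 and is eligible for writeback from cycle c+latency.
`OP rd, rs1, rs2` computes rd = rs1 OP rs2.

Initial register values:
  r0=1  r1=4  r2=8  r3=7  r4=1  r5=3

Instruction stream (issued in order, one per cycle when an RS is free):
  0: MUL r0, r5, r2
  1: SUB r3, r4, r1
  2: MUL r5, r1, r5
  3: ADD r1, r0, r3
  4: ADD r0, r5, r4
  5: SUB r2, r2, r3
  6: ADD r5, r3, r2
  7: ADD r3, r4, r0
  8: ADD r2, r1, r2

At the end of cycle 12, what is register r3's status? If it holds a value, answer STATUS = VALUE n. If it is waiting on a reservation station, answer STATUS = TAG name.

c1: issue MUL r0<-Mul1 | r0:Mul1,r1:4,r2:8,r3:7,r4:1,r5:3
c2: issue SUB r3<-Add1 | r0:Mul1,r1:4,r2:8,r3:Add1,r4:1,r5:3
c3: issue MUL r5<-Mul2 | r0:Mul1,r1:4,r2:8,r3:Add1,r4:1,r5:Mul2
c4: issue ADD r1<-Add2 | r0:Mul1,r1:Add2,r2:8,r3:Add1,r4:1,r5:Mul2
c5: CDB Add1=-3; issue ADD r0<-Add1 | r0:Add1,r1:Add2,r2:8,r3:-3,r4:1,r5:Mul2
c6: CDB Mul1=24; issue SUB r2<-Add3 | r0:Add1,r1:Add2,r2:Add3,r3:-3,r4:1,r5:Mul2
c7: stall | r0:Add1,r1:Add2,r2:Add3,r3:-3,r4:1,r5:Mul2
c8: CDB Mul2=12; stall | r0:Add1,r1:Add2,r2:Add3,r3:-3,r4:1,r5:12
c9: CDB Add2=21; issue ADD r5<-Add2 | r0:Add1,r1:21,r2:Add3,r3:-3,r4:1,r5:Add2
c10: CDB Add3=11; issue ADD r3<-Add3 | r0:Add1,r1:21,r2:11,r3:Add3,r4:1,r5:Add2
c11: CDB Add1=13; issue ADD r2<-Add1 | r0:13,r1:21,r2:Add1,r3:Add3,r4:1,r5:Add2
c12: - | r0:13,r1:21,r2:Add1,r3:Add3,r4:1,r5:Add2

STATUS = TAG Add3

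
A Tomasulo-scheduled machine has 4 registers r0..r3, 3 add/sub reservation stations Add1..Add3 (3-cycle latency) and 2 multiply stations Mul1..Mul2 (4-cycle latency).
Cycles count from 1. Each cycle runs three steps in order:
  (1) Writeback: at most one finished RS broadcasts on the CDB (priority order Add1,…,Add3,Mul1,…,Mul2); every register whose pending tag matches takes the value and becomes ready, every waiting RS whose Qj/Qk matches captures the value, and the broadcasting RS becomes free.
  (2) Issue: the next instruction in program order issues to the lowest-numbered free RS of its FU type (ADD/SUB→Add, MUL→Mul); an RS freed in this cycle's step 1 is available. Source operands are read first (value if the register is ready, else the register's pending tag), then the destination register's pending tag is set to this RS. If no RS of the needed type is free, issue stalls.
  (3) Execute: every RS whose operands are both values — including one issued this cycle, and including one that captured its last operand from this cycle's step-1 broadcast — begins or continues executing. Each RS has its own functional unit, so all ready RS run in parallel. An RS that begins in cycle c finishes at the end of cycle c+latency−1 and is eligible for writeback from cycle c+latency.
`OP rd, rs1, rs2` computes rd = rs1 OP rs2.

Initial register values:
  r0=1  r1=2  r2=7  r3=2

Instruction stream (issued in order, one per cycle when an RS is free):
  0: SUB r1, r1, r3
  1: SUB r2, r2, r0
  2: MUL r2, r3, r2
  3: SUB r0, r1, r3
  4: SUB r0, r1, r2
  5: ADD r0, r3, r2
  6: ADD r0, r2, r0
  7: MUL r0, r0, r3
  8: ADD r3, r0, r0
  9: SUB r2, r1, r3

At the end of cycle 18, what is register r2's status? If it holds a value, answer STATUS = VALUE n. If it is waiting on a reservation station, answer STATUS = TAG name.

STATUS = TAG Add3

c1: issue SUB r1<-Add1 | r0:1,r1:Add1,r2:7,r3:2
c2: issue SUB r2<-Add2 | r0:1,r1:Add1,r2:Add2,r3:2
c3: issue MUL r2<-Mul1 | r0:1,r1:Add1,r2:Mul1,r3:2
c4: CDB Add1=0; issue SUB r0<-Add1 | r0:Add1,r1:0,r2:Mul1,r3:2
c5: CDB Add2=6; issue SUB r0<-Add2 | r0:Add2,r1:0,r2:Mul1,r3:2
c6: issue ADD r0<-Add3 | r0:Add3,r1:0,r2:Mul1,r3:2
c7: CDB Add1=-2; issue ADD r0<-Add1 | r0:Add1,r1:0,r2:Mul1,r3:2
c8: issue MUL r0<-Mul2 | r0:Mul2,r1:0,r2:Mul1,r3:2
c9: CDB Mul1=12; stall | r0:Mul2,r1:0,r2:12,r3:2
c10: stall | r0:Mul2,r1:0,r2:12,r3:2
c11: stall | r0:Mul2,r1:0,r2:12,r3:2
c12: CDB Add2=-12; issue ADD r3<-Add2 | r0:Mul2,r1:0,r2:12,r3:Add2
c13: CDB Add3=14; issue SUB r2<-Add3 | r0:Mul2,r1:0,r2:Add3,r3:Add2
c14: - | r0:Mul2,r1:0,r2:Add3,r3:Add2
c15: - | r0:Mul2,r1:0,r2:Add3,r3:Add2
c16: CDB Add1=26 | r0:Mul2,r1:0,r2:Add3,r3:Add2
c17: - | r0:Mul2,r1:0,r2:Add3,r3:Add2
c18: - | r0:Mul2,r1:0,r2:Add3,r3:Add2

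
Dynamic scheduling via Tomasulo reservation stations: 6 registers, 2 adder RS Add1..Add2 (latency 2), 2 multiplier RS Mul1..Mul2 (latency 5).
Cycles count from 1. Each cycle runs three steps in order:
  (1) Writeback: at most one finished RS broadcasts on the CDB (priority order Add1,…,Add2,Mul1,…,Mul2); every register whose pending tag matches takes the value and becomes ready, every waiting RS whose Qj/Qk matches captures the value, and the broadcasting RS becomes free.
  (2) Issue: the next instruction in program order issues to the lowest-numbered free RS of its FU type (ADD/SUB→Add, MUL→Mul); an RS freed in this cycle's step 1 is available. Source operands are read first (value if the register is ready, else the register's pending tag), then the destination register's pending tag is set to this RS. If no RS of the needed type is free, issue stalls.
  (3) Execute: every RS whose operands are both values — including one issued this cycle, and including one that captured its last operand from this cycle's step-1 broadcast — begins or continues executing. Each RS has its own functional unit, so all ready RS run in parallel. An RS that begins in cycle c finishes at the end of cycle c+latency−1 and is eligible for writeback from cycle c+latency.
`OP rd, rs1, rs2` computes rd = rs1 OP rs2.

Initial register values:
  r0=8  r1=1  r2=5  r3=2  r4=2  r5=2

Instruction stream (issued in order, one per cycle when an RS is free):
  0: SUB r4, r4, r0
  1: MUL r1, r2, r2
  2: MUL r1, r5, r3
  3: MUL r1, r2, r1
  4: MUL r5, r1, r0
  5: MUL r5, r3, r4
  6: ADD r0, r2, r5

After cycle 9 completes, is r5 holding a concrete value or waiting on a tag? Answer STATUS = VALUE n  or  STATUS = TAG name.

STATUS = TAG Mul2

cycle 1: issue SUB r4<-Add1 // r0:8,r1:1,r2:5,r3:2,r4:Add1,r5:2
cycle 2: issue MUL r1<-Mul1 // r0:8,r1:Mul1,r2:5,r3:2,r4:Add1,r5:2
cycle 3: CDB Add1=-6; issue MUL r1<-Mul2 // r0:8,r1:Mul2,r2:5,r3:2,r4:-6,r5:2
cycle 4: stall // r0:8,r1:Mul2,r2:5,r3:2,r4:-6,r5:2
cycle 5: stall // r0:8,r1:Mul2,r2:5,r3:2,r4:-6,r5:2
cycle 6: stall // r0:8,r1:Mul2,r2:5,r3:2,r4:-6,r5:2
cycle 7: CDB Mul1=25; issue MUL r1<-Mul1 // r0:8,r1:Mul1,r2:5,r3:2,r4:-6,r5:2
cycle 8: CDB Mul2=4; issue MUL r5<-Mul2 // r0:8,r1:Mul1,r2:5,r3:2,r4:-6,r5:Mul2
cycle 9: stall // r0:8,r1:Mul1,r2:5,r3:2,r4:-6,r5:Mul2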